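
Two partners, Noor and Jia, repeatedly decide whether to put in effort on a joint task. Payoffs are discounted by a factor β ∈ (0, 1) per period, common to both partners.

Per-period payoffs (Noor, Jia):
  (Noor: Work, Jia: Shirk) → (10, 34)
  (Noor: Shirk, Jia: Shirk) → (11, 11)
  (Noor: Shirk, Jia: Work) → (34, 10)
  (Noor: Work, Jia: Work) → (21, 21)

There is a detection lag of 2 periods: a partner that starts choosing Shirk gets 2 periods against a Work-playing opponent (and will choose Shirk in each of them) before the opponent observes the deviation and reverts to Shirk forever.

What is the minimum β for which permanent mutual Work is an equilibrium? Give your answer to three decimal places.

The best deviation is to choose Shirk for all 2 undetected periods, earning 34 each, then 11 forever once detected.
Deviation value: 34(1−β^2)/(1−β) + 11β^2/(1−β); cooperation value: 21/(1−β).
IC: 21 ≥ 34(1−β^2) + 11β^2 = 34 − 23β^2.
So β^2 ≥ 13/23, giving β ≥ (13/23)^(1/2) ≈ 0.752.

0.752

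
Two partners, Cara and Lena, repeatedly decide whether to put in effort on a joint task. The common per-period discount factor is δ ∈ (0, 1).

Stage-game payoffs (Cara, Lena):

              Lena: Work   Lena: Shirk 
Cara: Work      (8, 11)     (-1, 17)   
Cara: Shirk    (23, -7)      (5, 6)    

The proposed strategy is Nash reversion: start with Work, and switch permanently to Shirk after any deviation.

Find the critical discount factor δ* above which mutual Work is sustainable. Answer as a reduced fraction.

5/6

For Cara: deviation gain 23−8 = 15, per-period punishment loss 8−5 = 3. IC gives δ ≥ 15/18 = 5/6.
For Lena: gain 6, loss 5 per period, so δ ≥ 6/11.
The tighter constraint is Cara's, so cooperation needs δ ≥ 5/6.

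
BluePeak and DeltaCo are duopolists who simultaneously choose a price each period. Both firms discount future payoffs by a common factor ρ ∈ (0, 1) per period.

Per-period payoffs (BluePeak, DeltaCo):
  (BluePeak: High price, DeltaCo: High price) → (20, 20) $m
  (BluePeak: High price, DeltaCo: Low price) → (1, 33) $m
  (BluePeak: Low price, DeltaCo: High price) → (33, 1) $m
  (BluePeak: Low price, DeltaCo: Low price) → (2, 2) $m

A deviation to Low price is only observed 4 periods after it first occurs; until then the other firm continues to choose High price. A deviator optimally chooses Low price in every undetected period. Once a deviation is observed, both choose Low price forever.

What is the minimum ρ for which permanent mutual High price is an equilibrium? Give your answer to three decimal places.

A deviator earns 33 for 4 periods, then 2 forever; cooperating earns 20 forever. Multiplying the IC by (1−ρ):
20 ≥ 33(1−ρ^4) + 2ρ^4, so 31·ρ^4 ≥ 13 and ρ^4 ≥ 13/31.
ρ ≥ (13/31)^(1/4) ≈ 0.805.

0.805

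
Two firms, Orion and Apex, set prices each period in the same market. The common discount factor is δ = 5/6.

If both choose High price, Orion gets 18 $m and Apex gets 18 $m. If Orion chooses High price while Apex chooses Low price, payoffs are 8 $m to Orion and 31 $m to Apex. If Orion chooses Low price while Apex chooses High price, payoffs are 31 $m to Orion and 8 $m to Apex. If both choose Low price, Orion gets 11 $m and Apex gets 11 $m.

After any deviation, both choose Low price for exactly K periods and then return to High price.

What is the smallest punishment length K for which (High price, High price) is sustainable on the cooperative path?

3

Need Σ_{k=1}^{K} δ^k ≥ (31−18)/(18−11) = 1.8571 at δ = 5/6.
At K = 2 the sum is 1.5278 < 1.8571; at K = 3 it is 2.1065 ≥ 1.8571.
So the minimum punishment length is K = 3.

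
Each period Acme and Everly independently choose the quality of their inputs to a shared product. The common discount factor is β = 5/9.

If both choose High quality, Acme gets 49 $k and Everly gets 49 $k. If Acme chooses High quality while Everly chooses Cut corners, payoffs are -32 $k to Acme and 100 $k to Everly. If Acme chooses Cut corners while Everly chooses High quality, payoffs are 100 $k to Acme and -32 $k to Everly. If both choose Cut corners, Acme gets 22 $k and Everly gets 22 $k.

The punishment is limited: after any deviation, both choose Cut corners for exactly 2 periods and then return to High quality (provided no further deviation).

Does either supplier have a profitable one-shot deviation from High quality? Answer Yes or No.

Yes

A one-shot deviation gives 100 now, then 22 for 2 periods, then back to 49.
Gain from deviating: (100−49) today; loss: (49−22) in each of the next 2 periods.
No-deviation condition: (49−22)(β+…+β^2) ≥ 100−49, i.e. β+…+β^2 ≥ 17/9.
At β = 5/9: β+…+β^2 = 0.8642 < 1.8889.
So cooperation is not sustainable.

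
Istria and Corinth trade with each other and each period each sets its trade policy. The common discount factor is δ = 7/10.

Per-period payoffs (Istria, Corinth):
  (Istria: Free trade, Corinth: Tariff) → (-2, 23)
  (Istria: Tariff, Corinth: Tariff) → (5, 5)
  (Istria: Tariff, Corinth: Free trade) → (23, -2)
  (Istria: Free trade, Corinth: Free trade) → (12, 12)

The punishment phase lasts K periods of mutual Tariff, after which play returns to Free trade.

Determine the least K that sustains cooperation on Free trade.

No profitable deviation requires (12−5)(δ+…+δ^K) ≥ 23−12, i.e. δ+…+δ^K ≥ 11/7 ≈ 1.5714.
With δ = 7/10, the partial sums are K=1: 0.7000, K=2: 1.1900, K=3: 1.5330, K=4: 1.7731.
K = 4 is the first length at which the sum reaches 1.5714.

4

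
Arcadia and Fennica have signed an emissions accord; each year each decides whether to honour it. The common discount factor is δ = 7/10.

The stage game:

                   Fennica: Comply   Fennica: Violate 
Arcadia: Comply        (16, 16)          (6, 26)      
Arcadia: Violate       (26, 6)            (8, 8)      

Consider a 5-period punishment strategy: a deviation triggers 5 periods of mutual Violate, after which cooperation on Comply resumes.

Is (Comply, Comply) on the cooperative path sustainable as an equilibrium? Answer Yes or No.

A one-shot deviation gives 26 now, then 8 for 5 periods, then back to 16.
Gain from deviating: (26−16) today; loss: (16−8) in each of the next 5 periods.
No-deviation condition: (16−8)(δ+…+δ^5) ≥ 26−16, i.e. δ+…+δ^5 ≥ 5/4.
At δ = 7/10: δ+…+δ^5 = 1.9412 ≥ 1.2500.
So cooperation is sustainable.

Yes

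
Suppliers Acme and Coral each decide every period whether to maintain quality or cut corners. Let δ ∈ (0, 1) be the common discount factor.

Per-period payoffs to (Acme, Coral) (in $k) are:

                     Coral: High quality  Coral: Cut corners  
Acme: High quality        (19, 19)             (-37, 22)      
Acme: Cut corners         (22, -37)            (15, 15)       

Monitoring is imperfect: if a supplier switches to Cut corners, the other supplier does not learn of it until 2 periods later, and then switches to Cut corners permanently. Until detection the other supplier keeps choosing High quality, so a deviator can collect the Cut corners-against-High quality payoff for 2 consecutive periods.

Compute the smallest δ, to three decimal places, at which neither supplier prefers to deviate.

0.655

The best deviation is to choose Cut corners for all 2 undetected periods, earning 22 each, then 15 forever once detected.
Deviation value: 22(1−δ^2)/(1−δ) + 15δ^2/(1−δ); cooperation value: 19/(1−δ).
IC: 19 ≥ 22(1−δ^2) + 15δ^2 = 22 − 7δ^2.
So δ^2 ≥ 3/7, giving δ ≥ (3/7)^(1/2) ≈ 0.655.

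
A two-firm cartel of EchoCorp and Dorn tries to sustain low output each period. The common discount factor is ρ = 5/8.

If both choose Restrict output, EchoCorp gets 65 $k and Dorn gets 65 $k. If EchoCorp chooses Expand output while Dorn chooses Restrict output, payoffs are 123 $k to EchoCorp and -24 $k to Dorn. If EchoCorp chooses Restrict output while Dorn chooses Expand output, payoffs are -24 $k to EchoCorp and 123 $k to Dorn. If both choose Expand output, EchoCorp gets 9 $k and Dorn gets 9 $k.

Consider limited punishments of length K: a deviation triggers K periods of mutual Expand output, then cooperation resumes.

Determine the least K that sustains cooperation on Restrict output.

No profitable deviation requires (65−9)(ρ+…+ρ^K) ≥ 123−65, i.e. ρ+…+ρ^K ≥ 29/28 ≈ 1.0357.
With ρ = 5/8, the partial sums are K=1: 0.6250, K=2: 1.0156, K=3: 1.2598.
K = 3 is the first length at which the sum reaches 1.0357.

3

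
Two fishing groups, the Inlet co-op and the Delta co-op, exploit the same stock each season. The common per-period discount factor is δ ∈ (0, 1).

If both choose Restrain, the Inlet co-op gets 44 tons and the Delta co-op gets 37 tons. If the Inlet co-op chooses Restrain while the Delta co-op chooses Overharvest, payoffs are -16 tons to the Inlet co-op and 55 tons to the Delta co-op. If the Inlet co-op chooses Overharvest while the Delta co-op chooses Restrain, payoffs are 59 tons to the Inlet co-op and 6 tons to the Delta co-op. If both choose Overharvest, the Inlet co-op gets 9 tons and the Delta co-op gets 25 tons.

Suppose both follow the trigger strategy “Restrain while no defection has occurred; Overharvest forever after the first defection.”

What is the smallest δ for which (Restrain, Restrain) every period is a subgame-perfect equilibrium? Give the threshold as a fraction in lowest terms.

3/5

the Inlet co-op: cooperation gives 44 each period; deviation gives 59 once then 9 forever.
  44/(1−δ) ≥ 59 + 9δ/(1−δ) ⇒ δ ≥ 15/50 = 3/10.
the Delta co-op: cooperation gives 37 each period; deviation gives 55 once then 25 forever.
  δ ≥ 18/30 = 3/5.
Both must hold, so the binding constraint is the Delta co-op's: δ ≥ 3/5.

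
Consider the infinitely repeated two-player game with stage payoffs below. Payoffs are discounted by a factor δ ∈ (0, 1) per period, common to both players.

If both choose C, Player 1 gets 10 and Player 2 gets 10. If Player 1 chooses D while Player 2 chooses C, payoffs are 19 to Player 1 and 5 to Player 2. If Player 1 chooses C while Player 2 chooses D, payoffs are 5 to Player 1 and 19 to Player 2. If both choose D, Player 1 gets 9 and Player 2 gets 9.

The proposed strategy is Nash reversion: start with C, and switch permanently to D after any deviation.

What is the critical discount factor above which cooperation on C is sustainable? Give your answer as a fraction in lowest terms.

Cooperation forever yields 10 each period: 10/(1−δ).
Deviating yields 19 once, then 9 forever: 19 + 9δ/(1−δ).
No profitable deviation requires 10/(1−δ) ≥ 19 + 9δ/(1−δ).
Multiplying by (1−δ): 10 ≥ 19(1−δ) + 9δ = 19 − 10δ.
So 10δ ≥ 9, i.e. δ ≥ 9/10.

9/10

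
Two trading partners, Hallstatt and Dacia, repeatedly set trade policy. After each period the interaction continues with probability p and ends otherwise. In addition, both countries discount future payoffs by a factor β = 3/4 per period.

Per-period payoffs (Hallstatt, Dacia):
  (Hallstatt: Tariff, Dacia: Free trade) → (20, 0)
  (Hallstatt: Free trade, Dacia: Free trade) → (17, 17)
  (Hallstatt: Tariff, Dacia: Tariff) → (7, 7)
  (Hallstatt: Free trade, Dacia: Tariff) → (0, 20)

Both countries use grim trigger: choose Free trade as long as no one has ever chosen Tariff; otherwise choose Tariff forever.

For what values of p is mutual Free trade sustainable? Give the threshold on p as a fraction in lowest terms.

4/13

Expected continuation weight on next period's payoff is β·p = 3/4·p, which plays the role of the discount factor.
Cooperation requires 3/4·p ≥ (20−17)/(20−7) = 3/13, hence p ≥ 4/13.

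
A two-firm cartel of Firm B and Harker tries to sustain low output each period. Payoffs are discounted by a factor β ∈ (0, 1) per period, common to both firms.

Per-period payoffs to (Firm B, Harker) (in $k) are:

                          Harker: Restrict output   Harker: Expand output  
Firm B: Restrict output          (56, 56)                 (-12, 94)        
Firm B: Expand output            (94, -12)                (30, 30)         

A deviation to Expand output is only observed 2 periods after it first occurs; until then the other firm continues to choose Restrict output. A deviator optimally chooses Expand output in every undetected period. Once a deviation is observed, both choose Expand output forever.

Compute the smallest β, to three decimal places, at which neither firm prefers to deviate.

0.771

Deviating for the 2 undetected periods gains 94−56 = 38 per period over cooperation, then loses 56−30 = 26 per period forever once punishment starts.
Gain: 38(1 + β + … + β^1); loss: 26·β^2/(1−β).
No profitable deviation ⇔ 38(1−β^2) ≤ 26·β^2, i.e. β^2 ≥ 38/(38+26) = 19/32.
Hence β ≥ (19/32)^(1/2) ≈ 0.771.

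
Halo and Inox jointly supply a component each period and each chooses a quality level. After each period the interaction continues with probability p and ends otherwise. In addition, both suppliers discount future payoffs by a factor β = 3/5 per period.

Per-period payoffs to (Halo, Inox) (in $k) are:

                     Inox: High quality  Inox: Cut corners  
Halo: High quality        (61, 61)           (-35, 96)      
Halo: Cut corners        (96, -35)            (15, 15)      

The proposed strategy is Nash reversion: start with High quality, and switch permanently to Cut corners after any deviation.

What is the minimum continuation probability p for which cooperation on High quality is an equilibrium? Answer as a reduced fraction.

With continuation probability p and discount β, the effective per-period discount factor is βp.
Grim-trigger IC: βp ≥ (96−61)/(96−15) = 35/81.
So p ≥ (35/81)/(3/5) = 175/243.

175/243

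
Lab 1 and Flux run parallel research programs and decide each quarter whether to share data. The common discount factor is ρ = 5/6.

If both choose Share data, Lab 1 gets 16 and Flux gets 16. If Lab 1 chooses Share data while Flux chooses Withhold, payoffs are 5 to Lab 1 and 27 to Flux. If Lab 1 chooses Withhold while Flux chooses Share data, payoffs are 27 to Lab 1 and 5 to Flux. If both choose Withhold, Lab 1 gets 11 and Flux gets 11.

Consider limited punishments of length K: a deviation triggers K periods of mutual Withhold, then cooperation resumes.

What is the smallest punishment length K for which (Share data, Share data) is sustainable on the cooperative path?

IC: ρ(1−ρ^K)/(1−ρ) ≥ (27−16)/(16−11) = 11/5.
With ρ = 5/6: need 1 − ρ^K ≥ 11/5·(1−5/6)/(5/6), i.e. ρ^K ≤ 0.5600.
Since (5/6)^3 = 0.5787 and (5/6)^4 = 0.4823, the smallest such K is 4.

4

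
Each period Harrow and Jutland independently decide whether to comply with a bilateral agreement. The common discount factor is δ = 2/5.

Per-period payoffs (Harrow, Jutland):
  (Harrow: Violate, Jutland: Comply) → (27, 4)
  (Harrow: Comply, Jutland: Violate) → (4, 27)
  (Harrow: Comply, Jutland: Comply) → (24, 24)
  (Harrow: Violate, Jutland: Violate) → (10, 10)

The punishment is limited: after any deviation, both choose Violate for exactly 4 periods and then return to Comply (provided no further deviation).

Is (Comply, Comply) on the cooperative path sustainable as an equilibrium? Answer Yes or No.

Yes

IC: δ+…+δ^4 ≥ (27−24)/(24−10) = 3/14.
At δ = 2/5: partial sum = 0.6496 ≥ 0.2143. Cooperation sustainable.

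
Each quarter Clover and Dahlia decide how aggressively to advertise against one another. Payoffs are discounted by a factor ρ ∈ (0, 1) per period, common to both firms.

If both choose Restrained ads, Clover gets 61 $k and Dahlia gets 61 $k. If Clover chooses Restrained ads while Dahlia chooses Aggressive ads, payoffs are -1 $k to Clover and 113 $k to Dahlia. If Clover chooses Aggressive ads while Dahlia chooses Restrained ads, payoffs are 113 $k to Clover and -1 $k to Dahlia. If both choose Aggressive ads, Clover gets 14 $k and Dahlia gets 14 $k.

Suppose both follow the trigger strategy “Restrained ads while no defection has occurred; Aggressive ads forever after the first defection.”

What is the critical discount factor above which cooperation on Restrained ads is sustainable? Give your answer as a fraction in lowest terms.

52/99

Cooperation forever yields 61 each period: 61/(1−ρ).
Deviating yields 113 once, then 14 forever: 113 + 14ρ/(1−ρ).
No profitable deviation requires 61/(1−ρ) ≥ 113 + 14ρ/(1−ρ).
Multiplying by (1−ρ): 61 ≥ 113(1−ρ) + 14ρ = 113 − 99ρ.
So 99ρ ≥ 52, i.e. ρ ≥ 52/99.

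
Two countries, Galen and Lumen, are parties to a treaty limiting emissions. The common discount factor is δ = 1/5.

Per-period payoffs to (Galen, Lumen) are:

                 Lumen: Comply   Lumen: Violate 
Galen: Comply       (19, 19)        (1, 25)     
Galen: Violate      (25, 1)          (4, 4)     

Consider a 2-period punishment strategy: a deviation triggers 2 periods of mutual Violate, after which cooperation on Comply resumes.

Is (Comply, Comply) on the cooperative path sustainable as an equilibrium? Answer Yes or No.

A one-shot deviation gives 25 now, then 4 for 2 periods, then back to 19.
Gain from deviating: (25−19) today; loss: (19−4) in each of the next 2 periods.
No-deviation condition: (19−4)(δ+…+δ^2) ≥ 25−19, i.e. δ+…+δ^2 ≥ 2/5.
At δ = 1/5: δ+…+δ^2 = 0.2400 < 0.4000.
So cooperation is not sustainable.

No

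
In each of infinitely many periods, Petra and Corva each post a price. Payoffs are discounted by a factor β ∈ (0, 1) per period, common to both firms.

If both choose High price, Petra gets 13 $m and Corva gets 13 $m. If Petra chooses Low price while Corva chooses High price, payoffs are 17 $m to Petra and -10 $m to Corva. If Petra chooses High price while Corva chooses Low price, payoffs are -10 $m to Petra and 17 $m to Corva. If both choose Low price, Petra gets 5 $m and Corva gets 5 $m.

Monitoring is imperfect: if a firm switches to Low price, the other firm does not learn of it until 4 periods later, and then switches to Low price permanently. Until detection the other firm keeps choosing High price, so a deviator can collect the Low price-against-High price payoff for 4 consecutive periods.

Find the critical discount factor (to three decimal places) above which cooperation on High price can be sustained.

0.760

Deviating for the 4 undetected periods gains 17−13 = 4 per period over cooperation, then loses 13−5 = 8 per period forever once punishment starts.
Gain: 4(1 + β + … + β^3); loss: 8·β^4/(1−β).
No profitable deviation ⇔ 4(1−β^4) ≤ 8·β^4, i.e. β^4 ≥ 4/(4+8) = 1/3.
Hence β ≥ (1/3)^(1/4) ≈ 0.760.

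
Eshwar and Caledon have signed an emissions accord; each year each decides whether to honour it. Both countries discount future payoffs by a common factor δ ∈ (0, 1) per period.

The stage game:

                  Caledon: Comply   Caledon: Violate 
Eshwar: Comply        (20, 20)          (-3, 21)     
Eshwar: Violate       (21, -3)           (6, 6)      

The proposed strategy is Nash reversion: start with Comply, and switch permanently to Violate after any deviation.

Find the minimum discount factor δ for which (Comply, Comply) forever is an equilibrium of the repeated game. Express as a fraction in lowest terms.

One-period gain from deviating is 21 − 20 = 1. The loss is 20 − 6 = 14 in every subsequent period, with present value 14·δ/(1−δ).
Deviation is unprofitable when 14·δ/(1−δ) ≥ 1, i.e. δ/(1−δ) ≥ 1/14.
Equivalently δ ≥ 1/(1+14) = 1/15.

1/15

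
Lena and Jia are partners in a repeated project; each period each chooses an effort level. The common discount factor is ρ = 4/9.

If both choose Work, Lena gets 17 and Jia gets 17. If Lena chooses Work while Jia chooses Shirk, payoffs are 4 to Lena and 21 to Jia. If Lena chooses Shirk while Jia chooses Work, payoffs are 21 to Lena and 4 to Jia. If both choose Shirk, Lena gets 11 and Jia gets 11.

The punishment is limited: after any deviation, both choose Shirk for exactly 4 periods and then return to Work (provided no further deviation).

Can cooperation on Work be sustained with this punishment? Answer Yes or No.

Yes

A one-shot deviation gives 21 now, then 11 for 4 periods, then back to 17.
Gain from deviating: (21−17) today; loss: (17−11) in each of the next 4 periods.
No-deviation condition: (17−11)(ρ+…+ρ^4) ≥ 21−17, i.e. ρ+…+ρ^4 ≥ 2/3.
At ρ = 4/9: ρ+…+ρ^4 = 0.7688 ≥ 0.6667.
So cooperation is sustainable.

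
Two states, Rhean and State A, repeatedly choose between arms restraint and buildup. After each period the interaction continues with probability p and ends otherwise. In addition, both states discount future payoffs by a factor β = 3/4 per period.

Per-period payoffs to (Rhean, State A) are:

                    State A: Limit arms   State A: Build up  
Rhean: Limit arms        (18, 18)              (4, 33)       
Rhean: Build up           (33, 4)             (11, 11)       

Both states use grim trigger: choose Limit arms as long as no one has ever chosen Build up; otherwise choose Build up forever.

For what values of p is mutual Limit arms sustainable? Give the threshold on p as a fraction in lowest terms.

Expected continuation weight on next period's payoff is β·p = 3/4·p, which plays the role of the discount factor.
Cooperation requires 3/4·p ≥ (33−18)/(33−11) = 15/22, hence p ≥ 10/11.

10/11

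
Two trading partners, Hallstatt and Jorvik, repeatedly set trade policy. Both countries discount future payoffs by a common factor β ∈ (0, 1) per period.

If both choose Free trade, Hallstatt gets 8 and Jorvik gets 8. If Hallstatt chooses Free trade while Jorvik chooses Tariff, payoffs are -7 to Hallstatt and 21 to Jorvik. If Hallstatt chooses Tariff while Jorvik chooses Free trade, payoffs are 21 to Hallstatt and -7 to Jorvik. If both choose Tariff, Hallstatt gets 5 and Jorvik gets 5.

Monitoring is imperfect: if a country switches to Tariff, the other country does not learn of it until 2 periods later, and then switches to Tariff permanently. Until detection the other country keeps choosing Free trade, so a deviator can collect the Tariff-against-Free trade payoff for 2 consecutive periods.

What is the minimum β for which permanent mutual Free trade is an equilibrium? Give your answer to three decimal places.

0.901

Deviating for the 2 undetected periods gains 21−8 = 13 per period over cooperation, then loses 8−5 = 3 per period forever once punishment starts.
Gain: 13(1 + β + … + β^1); loss: 3·β^2/(1−β).
No profitable deviation ⇔ 13(1−β^2) ≤ 3·β^2, i.e. β^2 ≥ 13/(13+3) = 13/16.
Hence β ≥ (13/16)^(1/2) ≈ 0.901.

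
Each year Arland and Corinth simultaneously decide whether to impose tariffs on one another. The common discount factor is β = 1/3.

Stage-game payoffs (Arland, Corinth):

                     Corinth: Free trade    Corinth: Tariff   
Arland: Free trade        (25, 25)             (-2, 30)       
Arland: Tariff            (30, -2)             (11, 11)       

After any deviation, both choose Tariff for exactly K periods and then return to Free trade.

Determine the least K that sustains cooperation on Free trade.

IC: β(1−β^K)/(1−β) ≥ (30−25)/(25−11) = 5/14.
With β = 1/3: need 1 − β^K ≥ 5/14·(1−1/3)/(1/3), i.e. β^K ≤ 0.2857.
Since (1/3)^1 = 0.3333 and (1/3)^2 = 0.1111, the smallest such K is 2.

2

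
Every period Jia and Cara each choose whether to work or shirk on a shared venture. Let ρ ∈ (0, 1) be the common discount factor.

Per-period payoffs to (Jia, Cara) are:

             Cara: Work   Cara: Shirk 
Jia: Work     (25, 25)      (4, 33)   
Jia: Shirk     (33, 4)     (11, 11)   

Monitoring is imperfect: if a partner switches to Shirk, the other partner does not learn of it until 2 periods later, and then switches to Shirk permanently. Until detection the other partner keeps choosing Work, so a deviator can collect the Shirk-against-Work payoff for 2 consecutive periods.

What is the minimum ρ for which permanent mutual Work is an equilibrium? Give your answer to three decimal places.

0.603

A deviator earns 33 for 2 periods, then 11 forever; cooperating earns 25 forever. Multiplying the IC by (1−ρ):
25 ≥ 33(1−ρ^2) + 11ρ^2, so 22·ρ^2 ≥ 8 and ρ^2 ≥ 4/11.
ρ ≥ (4/11)^(1/2) ≈ 0.603.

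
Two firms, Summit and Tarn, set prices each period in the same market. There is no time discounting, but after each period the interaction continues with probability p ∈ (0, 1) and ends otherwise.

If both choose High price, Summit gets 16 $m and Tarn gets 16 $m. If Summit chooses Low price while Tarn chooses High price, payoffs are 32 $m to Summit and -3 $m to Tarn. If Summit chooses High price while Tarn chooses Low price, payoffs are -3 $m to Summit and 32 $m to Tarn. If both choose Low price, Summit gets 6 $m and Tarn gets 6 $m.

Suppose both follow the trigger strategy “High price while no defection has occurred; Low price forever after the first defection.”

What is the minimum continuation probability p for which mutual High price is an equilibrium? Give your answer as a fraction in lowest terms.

8/13

Expected cooperation value is 16 + p·16 + p²·16 + … = 16/(1−p); deviation gives 32 + p·6/(1−p).
16 ≥ 32(1−p) + 6p ⇒ 26p ≥ 16 ⇒ p ≥ 16/26 = 8/13.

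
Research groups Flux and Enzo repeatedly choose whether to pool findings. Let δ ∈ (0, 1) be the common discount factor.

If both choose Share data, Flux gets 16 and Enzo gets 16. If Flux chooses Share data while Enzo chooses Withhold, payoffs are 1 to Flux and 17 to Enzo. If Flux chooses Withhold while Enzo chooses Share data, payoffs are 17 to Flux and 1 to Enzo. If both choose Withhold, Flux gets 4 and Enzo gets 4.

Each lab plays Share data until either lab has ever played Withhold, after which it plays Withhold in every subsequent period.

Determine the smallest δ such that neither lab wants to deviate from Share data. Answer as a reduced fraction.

1/13

16/(1−δ) ≥ 17 + 4δ/(1−δ)
16 ≥ 17 − 13δ
δ ≥ 1/13.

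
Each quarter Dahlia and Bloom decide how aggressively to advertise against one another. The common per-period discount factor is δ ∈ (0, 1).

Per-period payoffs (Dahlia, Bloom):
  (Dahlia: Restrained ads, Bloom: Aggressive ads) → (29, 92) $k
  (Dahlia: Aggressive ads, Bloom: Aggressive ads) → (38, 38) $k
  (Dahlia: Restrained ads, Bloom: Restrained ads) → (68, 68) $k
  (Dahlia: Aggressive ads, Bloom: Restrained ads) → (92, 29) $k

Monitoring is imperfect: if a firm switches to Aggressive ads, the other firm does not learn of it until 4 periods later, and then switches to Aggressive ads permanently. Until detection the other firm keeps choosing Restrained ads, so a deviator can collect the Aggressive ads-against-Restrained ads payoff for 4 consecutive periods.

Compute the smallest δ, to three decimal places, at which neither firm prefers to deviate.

Deviating for the 4 undetected periods gains 92−68 = 24 per period over cooperation, then loses 68−38 = 30 per period forever once punishment starts.
Gain: 24(1 + δ + … + δ^3); loss: 30·δ^4/(1−δ).
No profitable deviation ⇔ 24(1−δ^4) ≤ 30·δ^4, i.e. δ^4 ≥ 24/(24+30) = 4/9.
Hence δ ≥ (4/9)^(1/4) ≈ 0.816.

0.816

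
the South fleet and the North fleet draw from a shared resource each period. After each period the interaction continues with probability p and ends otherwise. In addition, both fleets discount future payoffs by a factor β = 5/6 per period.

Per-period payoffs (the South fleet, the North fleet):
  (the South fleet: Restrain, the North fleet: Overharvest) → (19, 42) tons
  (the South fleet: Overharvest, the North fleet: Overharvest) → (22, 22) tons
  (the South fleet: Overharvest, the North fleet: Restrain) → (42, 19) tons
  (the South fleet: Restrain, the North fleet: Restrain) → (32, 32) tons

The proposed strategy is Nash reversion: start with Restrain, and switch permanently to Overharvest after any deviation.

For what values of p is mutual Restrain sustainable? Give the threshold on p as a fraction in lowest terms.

3/5

Expected continuation weight on next period's payoff is β·p = 5/6·p, which plays the role of the discount factor.
Cooperation requires 5/6·p ≥ (42−32)/(42−22) = 1/2, hence p ≥ 3/5.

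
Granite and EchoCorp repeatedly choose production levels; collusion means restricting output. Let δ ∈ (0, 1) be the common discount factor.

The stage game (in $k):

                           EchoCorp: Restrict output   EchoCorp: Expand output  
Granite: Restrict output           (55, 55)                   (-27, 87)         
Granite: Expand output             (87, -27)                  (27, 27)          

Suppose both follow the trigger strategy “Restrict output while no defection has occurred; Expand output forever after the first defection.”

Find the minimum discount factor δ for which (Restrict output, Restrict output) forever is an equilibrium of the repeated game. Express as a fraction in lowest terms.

55/(1−δ) ≥ 87 + 27δ/(1−δ)
55 ≥ 87 − 60δ
δ ≥ 32/60 = 8/15.

8/15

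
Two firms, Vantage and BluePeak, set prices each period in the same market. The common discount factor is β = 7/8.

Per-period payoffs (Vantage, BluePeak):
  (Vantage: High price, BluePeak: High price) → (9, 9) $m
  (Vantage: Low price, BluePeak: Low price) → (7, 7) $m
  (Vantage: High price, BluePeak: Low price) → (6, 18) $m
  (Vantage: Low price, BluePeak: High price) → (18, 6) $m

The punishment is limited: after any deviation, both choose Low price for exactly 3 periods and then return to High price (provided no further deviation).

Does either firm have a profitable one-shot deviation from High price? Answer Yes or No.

Yes

Comparing payoff streams over the 4 periods until play realigns: cooperate → 9(1+β+…+β^3); deviate → 18 + 7(β+…+β^3).
Cooperation is sustained iff (9−7)(β+…+β^3) ≥ 18−9.
β+…+β^3 = 7/8·(1−(7/8)^3)/(1−7/8) = 2.3105, and (18−9)/(9−7) = 4.5000.
2.3105 < 4.5000, so cooperation is not sustainable.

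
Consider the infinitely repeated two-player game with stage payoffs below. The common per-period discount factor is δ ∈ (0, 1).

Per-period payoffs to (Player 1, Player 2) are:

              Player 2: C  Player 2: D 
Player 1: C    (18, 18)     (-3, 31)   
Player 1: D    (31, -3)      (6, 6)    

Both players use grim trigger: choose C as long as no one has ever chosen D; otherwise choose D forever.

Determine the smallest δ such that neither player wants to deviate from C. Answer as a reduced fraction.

One-period gain from deviating is 31 − 18 = 13. The loss is 18 − 6 = 12 in every subsequent period, with present value 12·δ/(1−δ).
Deviation is unprofitable when 12·δ/(1−δ) ≥ 13, i.e. δ/(1−δ) ≥ 13/12.
Equivalently δ ≥ 13/(13+12) = 13/25.

13/25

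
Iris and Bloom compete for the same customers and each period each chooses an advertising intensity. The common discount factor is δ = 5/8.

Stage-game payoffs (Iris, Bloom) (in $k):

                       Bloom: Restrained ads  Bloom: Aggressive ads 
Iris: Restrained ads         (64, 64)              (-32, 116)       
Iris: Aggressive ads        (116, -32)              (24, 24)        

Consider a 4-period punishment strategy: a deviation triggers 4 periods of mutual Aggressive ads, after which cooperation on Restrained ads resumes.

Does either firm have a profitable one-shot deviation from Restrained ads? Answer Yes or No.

No

Comparing payoff streams over the 5 periods until play realigns: cooperate → 64(1+δ+…+δ^4); deviate → 116 + 24(δ+…+δ^4).
Cooperation is sustained iff (64−24)(δ+…+δ^4) ≥ 116−64.
δ+…+δ^4 = 5/8·(1−(5/8)^4)/(1−5/8) = 1.4124, and (116−64)/(64−24) = 1.3000.
1.4124 ≥ 1.3000, so cooperation is sustainable.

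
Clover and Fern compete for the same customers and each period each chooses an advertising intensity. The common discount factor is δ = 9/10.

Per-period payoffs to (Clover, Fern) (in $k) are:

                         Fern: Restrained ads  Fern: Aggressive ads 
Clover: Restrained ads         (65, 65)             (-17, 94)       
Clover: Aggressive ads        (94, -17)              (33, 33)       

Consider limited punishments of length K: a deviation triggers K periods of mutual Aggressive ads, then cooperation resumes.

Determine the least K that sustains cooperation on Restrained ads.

2

Need Σ_{k=1}^{K} δ^k ≥ (94−65)/(65−33) = 0.9062 at δ = 9/10.
At K = 1 the sum is 0.9000 < 0.9062; at K = 2 it is 1.7100 ≥ 0.9062.
So the minimum punishment length is K = 2.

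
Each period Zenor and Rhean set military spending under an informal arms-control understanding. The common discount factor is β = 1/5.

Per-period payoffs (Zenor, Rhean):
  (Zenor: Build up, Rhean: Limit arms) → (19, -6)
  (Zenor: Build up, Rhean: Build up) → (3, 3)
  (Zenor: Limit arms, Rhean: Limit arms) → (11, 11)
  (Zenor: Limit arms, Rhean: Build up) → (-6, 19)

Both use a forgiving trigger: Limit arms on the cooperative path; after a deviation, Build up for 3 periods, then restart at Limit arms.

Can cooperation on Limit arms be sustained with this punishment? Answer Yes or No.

No

Comparing payoff streams over the 4 periods until play realigns: cooperate → 11(1+β+…+β^3); deviate → 19 + 3(β+…+β^3).
Cooperation is sustained iff (11−3)(β+…+β^3) ≥ 19−11.
β+…+β^3 = 1/5·(1−(1/5)^3)/(1−1/5) = 0.2480, and (19−11)/(11−3) = 1.0000.
0.2480 < 1.0000, so cooperation is not sustainable.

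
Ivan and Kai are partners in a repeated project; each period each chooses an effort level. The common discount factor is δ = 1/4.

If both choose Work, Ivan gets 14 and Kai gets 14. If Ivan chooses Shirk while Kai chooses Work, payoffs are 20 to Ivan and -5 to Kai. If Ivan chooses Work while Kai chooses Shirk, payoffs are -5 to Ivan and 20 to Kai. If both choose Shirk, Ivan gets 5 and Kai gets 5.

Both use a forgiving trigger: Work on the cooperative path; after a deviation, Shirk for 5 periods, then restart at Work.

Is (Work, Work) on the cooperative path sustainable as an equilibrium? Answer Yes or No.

A one-shot deviation gives 20 now, then 5 for 5 periods, then back to 14.
Gain from deviating: (20−14) today; loss: (14−5) in each of the next 5 periods.
No-deviation condition: (14−5)(δ+…+δ^5) ≥ 20−14, i.e. δ+…+δ^5 ≥ 2/3.
At δ = 1/4: δ+…+δ^5 = 0.3330 < 0.6667.
So cooperation is not sustainable.

No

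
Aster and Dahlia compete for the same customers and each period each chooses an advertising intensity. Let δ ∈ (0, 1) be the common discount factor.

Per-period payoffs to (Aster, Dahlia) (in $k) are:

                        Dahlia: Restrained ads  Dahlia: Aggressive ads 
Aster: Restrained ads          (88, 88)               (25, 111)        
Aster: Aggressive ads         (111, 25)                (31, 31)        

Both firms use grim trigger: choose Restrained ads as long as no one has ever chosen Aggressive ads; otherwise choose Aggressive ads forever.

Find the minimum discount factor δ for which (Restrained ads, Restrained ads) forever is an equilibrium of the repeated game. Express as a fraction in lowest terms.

88/(1−δ) ≥ 111 + 31δ/(1−δ)
88 ≥ 111 − 80δ
δ ≥ 23/80.

23/80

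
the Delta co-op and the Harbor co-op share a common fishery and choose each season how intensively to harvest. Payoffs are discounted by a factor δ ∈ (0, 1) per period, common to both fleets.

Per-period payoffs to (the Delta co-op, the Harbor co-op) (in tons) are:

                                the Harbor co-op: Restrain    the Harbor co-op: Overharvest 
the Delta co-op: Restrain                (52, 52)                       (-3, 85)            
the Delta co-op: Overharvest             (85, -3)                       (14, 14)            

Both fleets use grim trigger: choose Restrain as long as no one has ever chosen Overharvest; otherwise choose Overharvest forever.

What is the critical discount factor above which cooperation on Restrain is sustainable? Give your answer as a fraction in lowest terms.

52/(1−δ) ≥ 85 + 14δ/(1−δ)
52 ≥ 85 − 71δ
δ ≥ 33/71.

33/71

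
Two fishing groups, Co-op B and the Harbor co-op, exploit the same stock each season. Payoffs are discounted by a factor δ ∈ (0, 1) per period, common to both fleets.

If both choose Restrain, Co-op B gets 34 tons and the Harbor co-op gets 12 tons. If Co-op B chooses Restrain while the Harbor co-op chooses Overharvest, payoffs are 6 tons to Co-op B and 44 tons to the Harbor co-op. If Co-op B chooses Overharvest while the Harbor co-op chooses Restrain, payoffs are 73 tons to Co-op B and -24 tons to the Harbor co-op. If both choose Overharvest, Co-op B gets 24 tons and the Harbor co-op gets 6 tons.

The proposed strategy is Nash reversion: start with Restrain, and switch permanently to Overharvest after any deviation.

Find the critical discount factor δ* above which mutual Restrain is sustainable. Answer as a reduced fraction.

16/19

Co-op B: cooperation gives 34 each period; deviation gives 73 once then 24 forever.
  34/(1−δ) ≥ 73 + 24δ/(1−δ) ⇒ δ ≥ 39/49.
the Harbor co-op: cooperation gives 12 each period; deviation gives 44 once then 6 forever.
  δ ≥ 32/38 = 16/19.
Both must hold, so the binding constraint is the Harbor co-op's: δ ≥ 16/19.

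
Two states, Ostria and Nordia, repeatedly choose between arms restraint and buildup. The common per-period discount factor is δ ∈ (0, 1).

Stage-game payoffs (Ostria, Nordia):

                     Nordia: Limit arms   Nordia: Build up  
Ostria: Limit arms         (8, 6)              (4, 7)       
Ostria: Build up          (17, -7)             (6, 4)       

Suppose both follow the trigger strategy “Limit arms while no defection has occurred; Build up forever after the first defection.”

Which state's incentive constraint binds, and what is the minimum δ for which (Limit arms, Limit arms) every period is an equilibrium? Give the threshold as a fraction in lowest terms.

Ostria; δ ≥ 9/11

For Ostria: deviation gain 17−8 = 9, per-period punishment loss 8−6 = 2. IC gives δ ≥ 9/11.
For Nordia: gain 1, loss 2 per period, so δ ≥ 1/3.
The tighter constraint is Ostria's, so cooperation needs δ ≥ 9/11.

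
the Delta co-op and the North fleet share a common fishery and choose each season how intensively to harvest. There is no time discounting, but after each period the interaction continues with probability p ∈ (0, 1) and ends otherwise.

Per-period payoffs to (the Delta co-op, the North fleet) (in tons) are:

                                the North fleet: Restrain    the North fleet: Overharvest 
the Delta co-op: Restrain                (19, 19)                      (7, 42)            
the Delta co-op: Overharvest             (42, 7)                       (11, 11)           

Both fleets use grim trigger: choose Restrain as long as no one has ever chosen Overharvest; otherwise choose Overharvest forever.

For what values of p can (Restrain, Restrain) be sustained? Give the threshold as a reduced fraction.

23/31

With no time discounting, the continuation probability p plays the role of the discount factor.
Grim-trigger IC: 19/(1−p) ≥ 42 + 11p/(1−p) ⇒ p ≥ (42−19)/(42−11) = 23/31.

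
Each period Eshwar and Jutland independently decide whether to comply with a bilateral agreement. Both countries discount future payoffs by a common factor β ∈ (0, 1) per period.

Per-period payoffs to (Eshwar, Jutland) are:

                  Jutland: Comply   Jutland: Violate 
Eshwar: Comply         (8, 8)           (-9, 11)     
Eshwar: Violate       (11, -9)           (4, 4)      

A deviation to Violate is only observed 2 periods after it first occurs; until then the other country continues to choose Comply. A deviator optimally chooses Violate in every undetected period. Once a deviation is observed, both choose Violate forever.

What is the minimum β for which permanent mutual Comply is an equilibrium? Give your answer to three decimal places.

Deviating for the 2 undetected periods gains 11−8 = 3 per period over cooperation, then loses 8−4 = 4 per period forever once punishment starts.
Gain: 3(1 + β + … + β^1); loss: 4·β^2/(1−β).
No profitable deviation ⇔ 3(1−β^2) ≤ 4·β^2, i.e. β^2 ≥ 3/(3+4) = 3/7.
Hence β ≥ (3/7)^(1/2) ≈ 0.655.

0.655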